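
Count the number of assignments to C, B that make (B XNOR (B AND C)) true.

Satisfying assignments: (0,0), (1,0), (1,1)
Count: 3 out of 4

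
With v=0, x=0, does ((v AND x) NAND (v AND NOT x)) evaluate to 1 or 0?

Substituting: ((0 AND 0) NAND (0 AND NOT 0))
= 1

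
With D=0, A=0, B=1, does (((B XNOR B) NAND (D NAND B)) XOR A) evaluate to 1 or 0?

Substituting: (((1 XNOR 1) NAND (0 NAND 1)) XOR 0)
= 0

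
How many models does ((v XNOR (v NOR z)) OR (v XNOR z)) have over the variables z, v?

Satisfying assignments: (0,0), (1,0), (1,1)
Count: 3 out of 4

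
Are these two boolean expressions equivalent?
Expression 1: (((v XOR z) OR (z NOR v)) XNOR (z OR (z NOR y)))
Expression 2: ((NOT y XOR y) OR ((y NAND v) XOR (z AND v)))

No. Counterexample: with y=0, v=1, z=1, Expression 1 = 0 but Expression 2 = 1.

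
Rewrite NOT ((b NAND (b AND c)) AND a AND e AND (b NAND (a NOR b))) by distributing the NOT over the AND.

NOT (b NAND (b AND c)) OR NOT a OR NOT e OR NOT (b NAND (a NOR b))
De Morgan's: NOT(AND of terms) = OR of negations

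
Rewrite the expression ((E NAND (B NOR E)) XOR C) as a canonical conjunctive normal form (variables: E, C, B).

(E OR NOT C OR B) AND (E OR NOT C OR NOT B) AND (NOT E OR NOT C OR B) AND (NOT E OR NOT C OR NOT B)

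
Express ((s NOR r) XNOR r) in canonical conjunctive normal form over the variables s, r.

(s OR r) AND (s OR NOT r) AND (NOT s OR NOT r)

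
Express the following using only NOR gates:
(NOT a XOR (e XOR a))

(((((a NOR a) NOR ((((e NOR a) NOR (e NOR a)) NOR ((e NOR a) NOR (e NOR a))) NOR ((((e NOR e) NOR (a NOR a)) NOR ((e NOR e) NOR (a NOR a))) NOR (((e NOR e) NOR (a NOR a)) NOR ((e NOR e) NOR (a NOR a)))))) NOR ((a NOR a) NOR ((((e NOR a) NOR (e NOR a)) NOR ((e NOR a) NOR (e NOR a))) NOR ((((e NOR e) NOR (a NOR a)) NOR ((e NOR e) NOR (a NOR a))) NOR (((e NOR e) NOR (a NOR a)) NOR ((e NOR e) NOR (a NOR a))))))) NOR (((a NOR a) NOR ((((e NOR a) NOR (e NOR a)) NOR ((e NOR a) NOR (e NOR a))) NOR ((((e NOR e) NOR (a NOR a)) NOR ((e NOR e) NOR (a NOR a))) NOR (((e NOR e) NOR (a NOR a)) NOR ((e NOR e) NOR (a NOR a)))))) NOR ((a NOR a) NOR ((((e NOR a) NOR (e NOR a)) NOR ((e NOR a) NOR (e NOR a))) NOR ((((e NOR e) NOR (a NOR a)) NOR ((e NOR e) NOR (a NOR a))) NOR (((e NOR e) NOR (a NOR a)) NOR ((e NOR e) NOR (a NOR a)))))))) NOR (((((a NOR a) NOR (a NOR a)) NOR (((((e NOR a) NOR (e NOR a)) NOR ((e NOR a) NOR (e NOR a))) NOR ((((e NOR e) NOR (a NOR a)) NOR ((e NOR e) NOR (a NOR a))) NOR (((e NOR e) NOR (a NOR a)) NOR ((e NOR e) NOR (a NOR a))))) NOR ((((e NOR a) NOR (e NOR a)) NOR ((e NOR a) NOR (e NOR a))) NOR ((((e NOR e) NOR (a NOR a)) NOR ((e NOR e) NOR (a NOR a))) NOR (((e NOR e) NOR (a NOR a)) NOR ((e NOR e) NOR (a NOR a))))))) NOR (((a NOR a) NOR (a NOR a)) NOR (((((e NOR a) NOR (e NOR a)) NOR ((e NOR a) NOR (e NOR a))) NOR ((((e NOR e) NOR (a NOR a)) NOR ((e NOR e) NOR (a NOR a))) NOR (((e NOR e) NOR (a NOR a)) NOR ((e NOR e) NOR (a NOR a))))) NOR ((((e NOR a) NOR (e NOR a)) NOR ((e NOR a) NOR (e NOR a))) NOR ((((e NOR e) NOR (a NOR a)) NOR ((e NOR e) NOR (a NOR a))) NOR (((e NOR e) NOR (a NOR a)) NOR ((e NOR e) NOR (a NOR a)))))))) NOR ((((a NOR a) NOR (a NOR a)) NOR (((((e NOR a) NOR (e NOR a)) NOR ((e NOR a) NOR (e NOR a))) NOR ((((e NOR e) NOR (a NOR a)) NOR ((e NOR e) NOR (a NOR a))) NOR (((e NOR e) NOR (a NOR a)) NOR ((e NOR e) NOR (a NOR a))))) NOR ((((e NOR a) NOR (e NOR a)) NOR ((e NOR a) NOR (e NOR a))) NOR ((((e NOR e) NOR (a NOR a)) NOR ((e NOR e) NOR (a NOR a))) NOR (((e NOR e) NOR (a NOR a)) NOR ((e NOR e) NOR (a NOR a))))))) NOR (((a NOR a) NOR (a NOR a)) NOR (((((e NOR a) NOR (e NOR a)) NOR ((e NOR a) NOR (e NOR a))) NOR ((((e NOR e) NOR (a NOR a)) NOR ((e NOR e) NOR (a NOR a))) NOR (((e NOR e) NOR (a NOR a)) NOR ((e NOR e) NOR (a NOR a))))) NOR ((((e NOR a) NOR (e NOR a)) NOR ((e NOR a) NOR (e NOR a))) NOR ((((e NOR e) NOR (a NOR a)) NOR ((e NOR e) NOR (a NOR a))) NOR (((e NOR e) NOR (a NOR a)) NOR ((e NOR e) NOR (a NOR a))))))))))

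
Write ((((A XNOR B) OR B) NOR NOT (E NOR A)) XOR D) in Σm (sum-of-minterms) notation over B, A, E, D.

Σm(1, 3, 5, 7, 9, 11, 13, 15) = (NOT B AND NOT A AND NOT E AND D) OR (NOT B AND NOT A AND E AND D) OR (NOT B AND A AND NOT E AND D) OR (NOT B AND A AND E AND D) OR (B AND NOT A AND NOT E AND D) OR (B AND NOT A AND E AND D) OR (B AND A AND NOT E AND D) OR (B AND A AND E AND D)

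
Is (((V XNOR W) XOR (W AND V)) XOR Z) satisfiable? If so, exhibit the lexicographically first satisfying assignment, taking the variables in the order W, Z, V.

W=0, Z=0, V=0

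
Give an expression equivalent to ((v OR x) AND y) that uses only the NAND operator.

((((v NAND v) NAND (x NAND x)) NAND y) NAND (((v NAND v) NAND (x NAND x)) NAND y))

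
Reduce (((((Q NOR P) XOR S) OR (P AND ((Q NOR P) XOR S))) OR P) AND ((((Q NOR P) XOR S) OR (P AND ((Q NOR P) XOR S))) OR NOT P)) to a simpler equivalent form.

By distribution ((E OR v) AND (E OR NOT v) = E) then absorption (E OR (E AND v) = E):
= ((Q NOR P) XOR S)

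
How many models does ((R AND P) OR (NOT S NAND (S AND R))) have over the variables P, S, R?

Satisfying assignments: (0,0,0), (0,0,1), (0,1,0), (0,1,1), (1,0,0), (1,0,1), (1,1,0), (1,1,1)
Count: 8 out of 8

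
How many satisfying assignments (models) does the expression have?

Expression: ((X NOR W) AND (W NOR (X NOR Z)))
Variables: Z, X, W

Satisfying assignments: (1,0,0)
Count: 1 out of 8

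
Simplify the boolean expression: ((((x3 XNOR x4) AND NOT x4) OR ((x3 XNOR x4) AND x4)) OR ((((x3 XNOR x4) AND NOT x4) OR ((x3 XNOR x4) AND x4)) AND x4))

By absorption (E OR (E AND v) = E) then distribution ((E AND v) OR (E AND NOT v) = E):
= (x3 XNOR x4)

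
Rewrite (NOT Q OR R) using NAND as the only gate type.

(((Q NAND Q) NAND (Q NAND Q)) NAND (R NAND R))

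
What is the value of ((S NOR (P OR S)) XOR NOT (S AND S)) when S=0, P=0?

Substituting: ((0 NOR (0 OR 0)) XOR NOT (0 AND 0))
= 0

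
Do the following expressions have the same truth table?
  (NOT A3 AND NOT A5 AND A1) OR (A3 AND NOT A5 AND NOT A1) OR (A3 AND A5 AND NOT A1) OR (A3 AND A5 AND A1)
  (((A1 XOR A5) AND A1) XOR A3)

Yes, they are equivalent — the two output columns agree on all 8 assignments:
A3 | A5 | A1 | Expression 1 | Expression 2
------------------------------------------
0 | 0 | 0 | 0 | 0
0 | 0 | 1 | 1 | 1
0 | 1 | 0 | 0 | 0
0 | 1 | 1 | 0 | 0
1 | 0 | 0 | 1 | 1
1 | 0 | 1 | 0 | 0
1 | 1 | 0 | 1 | 1
1 | 1 | 1 | 1 | 1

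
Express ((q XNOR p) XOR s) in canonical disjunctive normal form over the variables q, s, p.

(NOT q AND NOT s AND NOT p) OR (NOT q AND s AND p) OR (q AND NOT s AND p) OR (q AND s AND NOT p)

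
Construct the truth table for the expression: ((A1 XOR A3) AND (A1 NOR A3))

A3 | A1 | Output
----------------
0 | 0 | 0
0 | 1 | 0
1 | 0 | 0
1 | 1 | 0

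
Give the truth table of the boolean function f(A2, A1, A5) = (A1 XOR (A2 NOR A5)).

A2 | A1 | A5 | Output
---------------------
0 | 0 | 0 | 1
0 | 0 | 1 | 0
0 | 1 | 0 | 0
0 | 1 | 1 | 1
1 | 0 | 0 | 0
1 | 0 | 1 | 0
1 | 1 | 0 | 1
1 | 1 | 1 | 1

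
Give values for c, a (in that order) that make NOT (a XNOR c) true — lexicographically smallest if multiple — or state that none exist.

c=0, a=1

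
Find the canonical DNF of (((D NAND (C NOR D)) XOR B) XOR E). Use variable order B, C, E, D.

(NOT B AND NOT C AND NOT E AND NOT D) OR (NOT B AND NOT C AND NOT E AND D) OR (NOT B AND C AND NOT E AND NOT D) OR (NOT B AND C AND NOT E AND D) OR (B AND NOT C AND E AND NOT D) OR (B AND NOT C AND E AND D) OR (B AND C AND E AND NOT D) OR (B AND C AND E AND D)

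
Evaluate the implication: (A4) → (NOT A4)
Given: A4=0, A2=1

Antecedent (A4) = 0; consequent (NOT A4) = 1.
0 → 1 = 1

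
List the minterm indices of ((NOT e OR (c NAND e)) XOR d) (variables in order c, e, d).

Σm(0, 2, 4, 7) = (NOT c AND NOT e AND NOT d) OR (NOT c AND e AND NOT d) OR (c AND NOT e AND NOT d) OR (c AND e AND d)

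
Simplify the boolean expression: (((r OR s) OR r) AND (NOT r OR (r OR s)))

By distribution ((E OR v) AND (E OR NOT v) = E):
= (r OR s)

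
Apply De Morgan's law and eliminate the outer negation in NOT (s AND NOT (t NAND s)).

NOT s OR (t NAND s)
De Morgan's: NOT(AND of terms) = OR of negations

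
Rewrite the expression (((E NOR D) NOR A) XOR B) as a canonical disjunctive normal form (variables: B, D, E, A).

(NOT B AND NOT D AND E AND NOT A) OR (NOT B AND D AND NOT E AND NOT A) OR (NOT B AND D AND E AND NOT A) OR (B AND NOT D AND NOT E AND NOT A) OR (B AND NOT D AND NOT E AND A) OR (B AND NOT D AND E AND A) OR (B AND D AND NOT E AND A) OR (B AND D AND E AND A)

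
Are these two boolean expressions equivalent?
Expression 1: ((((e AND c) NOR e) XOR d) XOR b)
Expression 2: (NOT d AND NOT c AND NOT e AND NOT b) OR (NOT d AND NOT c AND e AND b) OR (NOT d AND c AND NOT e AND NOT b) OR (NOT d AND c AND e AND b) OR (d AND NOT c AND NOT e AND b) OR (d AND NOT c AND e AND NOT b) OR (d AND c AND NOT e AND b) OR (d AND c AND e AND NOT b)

Yes, they are equivalent — the two output columns agree on all 16 assignments:
d | c | e | b | Expression 1 | Expression 2
-------------------------------------------
0 | 0 | 0 | 0 | 1 | 1
0 | 0 | 0 | 1 | 0 | 0
0 | 0 | 1 | 0 | 0 | 0
0 | 0 | 1 | 1 | 1 | 1
0 | 1 | 0 | 0 | 1 | 1
0 | 1 | 0 | 1 | 0 | 0
0 | 1 | 1 | 0 | 0 | 0
0 | 1 | 1 | 1 | 1 | 1
1 | 0 | 0 | 0 | 0 | 0
1 | 0 | 0 | 1 | 1 | 1
1 | 0 | 1 | 0 | 1 | 1
1 | 0 | 1 | 1 | 0 | 0
1 | 1 | 0 | 0 | 0 | 0
1 | 1 | 0 | 1 | 1 | 1
1 | 1 | 1 | 0 | 1 | 1
1 | 1 | 1 | 1 | 0 | 0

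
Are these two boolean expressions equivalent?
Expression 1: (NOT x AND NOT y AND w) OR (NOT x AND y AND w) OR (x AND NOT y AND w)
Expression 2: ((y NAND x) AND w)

Yes, they are equivalent — the two output columns agree on all 8 assignments:
x | y | w | Expression 1 | Expression 2
---------------------------------------
0 | 0 | 0 | 0 | 0
0 | 0 | 1 | 1 | 1
0 | 1 | 0 | 0 | 0
0 | 1 | 1 | 1 | 1
1 | 0 | 0 | 0 | 0
1 | 0 | 1 | 1 | 1
1 | 1 | 0 | 0 | 0
1 | 1 | 1 | 0 | 0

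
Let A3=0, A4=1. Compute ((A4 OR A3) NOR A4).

Substituting: ((1 OR 0) NOR 1)
= 0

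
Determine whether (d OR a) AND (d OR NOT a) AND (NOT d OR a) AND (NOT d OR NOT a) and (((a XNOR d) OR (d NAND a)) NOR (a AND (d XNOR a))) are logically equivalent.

Yes, they are equivalent — the two output columns agree on all 4 assignments:
d | a | Expression 1 | Expression 2
-----------------------------------
0 | 0 | 0 | 0
0 | 1 | 0 | 0
1 | 0 | 0 | 0
1 | 1 | 0 | 0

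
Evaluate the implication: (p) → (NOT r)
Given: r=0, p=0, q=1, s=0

Antecedent (p) = 0; consequent (NOT r) = 1.
0 → 1 = 1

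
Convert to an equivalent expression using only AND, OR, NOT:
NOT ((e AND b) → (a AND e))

(e AND b) AND NOT (a AND e)
(Negated implication: NOT(A → B) = A AND NOT B)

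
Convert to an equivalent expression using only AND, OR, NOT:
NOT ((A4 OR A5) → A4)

(A4 OR A5) AND NOT A4
(Negated implication: NOT(A → B) = A AND NOT B)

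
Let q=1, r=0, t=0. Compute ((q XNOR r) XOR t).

Substituting: ((1 XNOR 0) XOR 0)
= 0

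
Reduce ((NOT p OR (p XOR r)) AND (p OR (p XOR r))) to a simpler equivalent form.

By distribution ((E OR v) AND (E OR NOT v) = E):
= (p XOR r)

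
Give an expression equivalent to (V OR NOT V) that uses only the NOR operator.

((V NOR (V NOR V)) NOR (V NOR (V NOR V)))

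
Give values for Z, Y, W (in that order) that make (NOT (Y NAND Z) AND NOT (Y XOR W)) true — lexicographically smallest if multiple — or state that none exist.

Z=1, Y=1, W=1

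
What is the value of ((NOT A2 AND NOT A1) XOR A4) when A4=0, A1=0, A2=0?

Substituting: ((NOT 0 AND NOT 0) XOR 0)
= 1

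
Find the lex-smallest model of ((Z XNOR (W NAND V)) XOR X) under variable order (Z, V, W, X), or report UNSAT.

Z=0, V=0, W=0, X=1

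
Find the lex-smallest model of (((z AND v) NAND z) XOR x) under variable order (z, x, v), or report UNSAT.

z=0, x=0, v=0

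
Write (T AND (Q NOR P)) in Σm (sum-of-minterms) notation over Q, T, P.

Σm(2) = (NOT Q AND T AND NOT P)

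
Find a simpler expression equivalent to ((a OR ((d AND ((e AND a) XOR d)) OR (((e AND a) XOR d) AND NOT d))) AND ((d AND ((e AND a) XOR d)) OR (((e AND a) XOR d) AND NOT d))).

By absorption (E AND (E OR v) = E) then distribution ((E AND v) OR (E AND NOT v) = E):
= ((e AND a) XOR d)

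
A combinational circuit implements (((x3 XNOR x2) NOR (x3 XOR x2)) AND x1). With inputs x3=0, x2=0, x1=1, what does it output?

Substituting: (((0 XNOR 0) NOR (0 XOR 0)) AND 1)
= 0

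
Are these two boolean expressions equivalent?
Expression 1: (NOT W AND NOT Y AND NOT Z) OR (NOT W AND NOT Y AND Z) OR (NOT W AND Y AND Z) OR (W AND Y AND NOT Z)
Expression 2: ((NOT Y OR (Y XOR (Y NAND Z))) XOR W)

Yes, they are equivalent — the two output columns agree on all 8 assignments:
W | Y | Z | Expression 1 | Expression 2
---------------------------------------
0 | 0 | 0 | 1 | 1
0 | 0 | 1 | 1 | 1
0 | 1 | 0 | 0 | 0
0 | 1 | 1 | 1 | 1
1 | 0 | 0 | 0 | 0
1 | 0 | 1 | 0 | 0
1 | 1 | 0 | 1 | 1
1 | 1 | 1 | 0 | 0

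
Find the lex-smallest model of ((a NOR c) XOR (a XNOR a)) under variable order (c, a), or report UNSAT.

c=0, a=1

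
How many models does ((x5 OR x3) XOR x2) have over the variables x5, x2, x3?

Satisfying assignments: (0,0,1), (0,1,0), (1,0,0), (1,0,1)
Count: 4 out of 8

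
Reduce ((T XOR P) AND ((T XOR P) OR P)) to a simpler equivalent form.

By absorption (E AND (E OR v) = E):
= (T XOR P)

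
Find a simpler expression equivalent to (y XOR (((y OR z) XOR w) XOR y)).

By XOR self-cancellation ((E XOR v) XOR v = E):
= ((y OR z) XOR w)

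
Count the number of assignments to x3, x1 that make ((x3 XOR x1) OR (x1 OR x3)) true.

Satisfying assignments: (0,1), (1,0), (1,1)
Count: 3 out of 4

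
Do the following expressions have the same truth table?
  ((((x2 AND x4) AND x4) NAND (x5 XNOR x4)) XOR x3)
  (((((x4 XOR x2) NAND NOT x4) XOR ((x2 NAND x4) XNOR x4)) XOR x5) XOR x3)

No. Counterexample: with x5=0, x2=0, x4=1, x3=0, Expression 1 = 1 but Expression 2 = 0.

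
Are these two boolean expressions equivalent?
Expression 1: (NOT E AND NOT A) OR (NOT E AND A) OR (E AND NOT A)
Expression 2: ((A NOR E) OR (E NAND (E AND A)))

Yes, they are equivalent — the two output columns agree on all 4 assignments:
E | A | Expression 1 | Expression 2
-----------------------------------
0 | 0 | 1 | 1
0 | 1 | 1 | 1
1 | 0 | 1 | 1
1 | 1 | 0 | 0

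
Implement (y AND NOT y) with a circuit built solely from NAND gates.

((y NAND (y NAND y)) NAND (y NAND (y NAND y)))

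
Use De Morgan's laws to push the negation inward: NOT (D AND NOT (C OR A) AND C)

NOT D OR (C OR A) OR NOT C
De Morgan's: NOT(AND of terms) = OR of negations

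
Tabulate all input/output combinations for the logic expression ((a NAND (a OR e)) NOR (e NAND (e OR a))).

e | a | Output
--------------
0 | 0 | 0
0 | 1 | 0
1 | 0 | 0
1 | 1 | 1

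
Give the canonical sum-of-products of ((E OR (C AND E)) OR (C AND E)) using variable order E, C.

Σm(2, 3) = (E AND NOT C) OR (E AND C)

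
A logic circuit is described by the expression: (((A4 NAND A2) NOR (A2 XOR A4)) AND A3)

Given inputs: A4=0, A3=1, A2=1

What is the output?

Substituting: (((0 NAND 1) NOR (1 XOR 0)) AND 1)
= 0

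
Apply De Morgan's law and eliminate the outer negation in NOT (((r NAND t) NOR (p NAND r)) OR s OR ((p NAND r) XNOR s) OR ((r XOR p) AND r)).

NOT ((r NAND t) NOR (p NAND r)) AND NOT s AND NOT ((p NAND r) XNOR s) AND NOT ((r XOR p) AND r)
De Morgan's: NOT(OR of terms) = AND of negations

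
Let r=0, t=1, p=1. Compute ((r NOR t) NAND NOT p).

Substituting: ((0 NOR 1) NAND NOT 1)
= 1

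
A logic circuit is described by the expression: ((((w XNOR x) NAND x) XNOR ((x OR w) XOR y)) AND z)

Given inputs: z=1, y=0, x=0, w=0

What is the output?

Substituting: ((((0 XNOR 0) NAND 0) XNOR ((0 OR 0) XOR 0)) AND 1)
= 0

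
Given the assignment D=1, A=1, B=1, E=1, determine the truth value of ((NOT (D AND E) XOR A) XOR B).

Substituting: ((NOT (1 AND 1) XOR 1) XOR 1)
= 0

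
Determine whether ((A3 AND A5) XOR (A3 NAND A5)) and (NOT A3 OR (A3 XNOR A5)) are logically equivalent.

No. Counterexample: with A3=1, A5=0, Expression 1 = 1 but Expression 2 = 0.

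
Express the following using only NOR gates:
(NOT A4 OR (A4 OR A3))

(((A4 NOR A4) NOR ((A4 NOR A3) NOR (A4 NOR A3))) NOR ((A4 NOR A4) NOR ((A4 NOR A3) NOR (A4 NOR A3))))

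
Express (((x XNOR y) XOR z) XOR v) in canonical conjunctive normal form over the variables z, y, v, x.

(z OR y OR v OR NOT x) AND (z OR y OR NOT v OR x) AND (z OR NOT y OR v OR x) AND (z OR NOT y OR NOT v OR NOT x) AND (NOT z OR y OR v OR x) AND (NOT z OR y OR NOT v OR NOT x) AND (NOT z OR NOT y OR v OR NOT x) AND (NOT z OR NOT y OR NOT v OR x)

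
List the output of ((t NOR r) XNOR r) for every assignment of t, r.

t | r | Output
--------------
0 | 0 | 0
0 | 1 | 0
1 | 0 | 1
1 | 1 | 0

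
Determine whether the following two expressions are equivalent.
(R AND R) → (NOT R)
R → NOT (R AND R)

Yes, Contrapositive is always equivalent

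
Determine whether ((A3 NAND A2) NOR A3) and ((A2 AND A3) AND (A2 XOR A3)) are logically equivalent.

Yes, they are equivalent — the two output columns agree on all 4 assignments:
A2 | A3 | Expression 1 | Expression 2
-------------------------------------
0 | 0 | 0 | 0
0 | 1 | 0 | 0
1 | 0 | 0 | 0
1 | 1 | 0 | 0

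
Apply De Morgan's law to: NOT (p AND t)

NOT p OR NOT t
De Morgan's: NOT(AND of terms) = OR of negations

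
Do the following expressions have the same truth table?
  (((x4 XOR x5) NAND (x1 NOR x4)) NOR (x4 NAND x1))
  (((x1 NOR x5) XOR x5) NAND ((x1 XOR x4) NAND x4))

No. Counterexample: with x4=0, x5=0, x1=1, Expression 1 = 0 but Expression 2 = 1.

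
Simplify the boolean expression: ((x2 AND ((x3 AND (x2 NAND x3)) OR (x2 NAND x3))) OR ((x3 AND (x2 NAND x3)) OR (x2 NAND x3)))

By absorption (E OR (E AND v) = E) then absorption (E OR (E AND v) = E):
= (x2 NAND x3)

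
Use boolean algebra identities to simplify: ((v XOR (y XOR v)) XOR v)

By XOR self-cancellation ((E XOR v) XOR v = E):
= (y XOR v)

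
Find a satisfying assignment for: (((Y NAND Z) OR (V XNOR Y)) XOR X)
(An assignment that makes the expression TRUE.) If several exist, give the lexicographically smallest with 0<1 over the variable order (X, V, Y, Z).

X=0, V=0, Y=0, Z=0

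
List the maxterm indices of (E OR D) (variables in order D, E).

ΠM(0) = (D OR E)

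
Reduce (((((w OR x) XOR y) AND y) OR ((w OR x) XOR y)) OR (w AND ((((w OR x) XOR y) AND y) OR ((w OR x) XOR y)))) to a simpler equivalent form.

By absorption (E OR (E AND v) = E) then absorption (E OR (E AND v) = E):
= ((w OR x) XOR y)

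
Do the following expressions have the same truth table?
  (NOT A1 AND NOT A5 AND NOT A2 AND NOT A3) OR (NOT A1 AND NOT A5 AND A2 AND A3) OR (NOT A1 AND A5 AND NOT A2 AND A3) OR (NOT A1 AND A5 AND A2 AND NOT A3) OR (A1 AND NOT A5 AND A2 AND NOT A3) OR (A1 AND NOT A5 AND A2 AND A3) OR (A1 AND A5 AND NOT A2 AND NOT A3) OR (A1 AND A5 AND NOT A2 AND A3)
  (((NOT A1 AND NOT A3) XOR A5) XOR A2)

Yes, they are equivalent — the two output columns agree on all 16 assignments:
A1 | A5 | A2 | A3 | Expression 1 | Expression 2
-----------------------------------------------
0 | 0 | 0 | 0 | 1 | 1
0 | 0 | 0 | 1 | 0 | 0
0 | 0 | 1 | 0 | 0 | 0
0 | 0 | 1 | 1 | 1 | 1
0 | 1 | 0 | 0 | 0 | 0
0 | 1 | 0 | 1 | 1 | 1
0 | 1 | 1 | 0 | 1 | 1
0 | 1 | 1 | 1 | 0 | 0
1 | 0 | 0 | 0 | 0 | 0
1 | 0 | 0 | 1 | 0 | 0
1 | 0 | 1 | 0 | 1 | 1
1 | 0 | 1 | 1 | 1 | 1
1 | 1 | 0 | 0 | 1 | 1
1 | 1 | 0 | 1 | 1 | 1
1 | 1 | 1 | 0 | 0 | 0
1 | 1 | 1 | 1 | 0 | 0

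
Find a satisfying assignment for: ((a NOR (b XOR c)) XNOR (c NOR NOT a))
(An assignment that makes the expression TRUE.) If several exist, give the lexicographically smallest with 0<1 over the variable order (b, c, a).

b=0, c=1, a=0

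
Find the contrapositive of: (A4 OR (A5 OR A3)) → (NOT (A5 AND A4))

Contrapositive: (A5 AND A4) → NOT (A4 OR (A5 OR A3))
Note: A statement and its contrapositive are logically equivalent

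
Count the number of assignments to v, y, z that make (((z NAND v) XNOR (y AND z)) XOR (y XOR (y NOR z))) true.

Satisfying assignments: (0,0,0), (0,1,0), (1,0,0), (1,0,1), (1,1,0), (1,1,1)
Count: 6 out of 8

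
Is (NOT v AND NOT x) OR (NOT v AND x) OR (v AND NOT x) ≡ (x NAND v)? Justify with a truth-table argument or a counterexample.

Yes, they are equivalent — the two output columns agree on all 4 assignments:
v | x | Expression 1 | Expression 2
-----------------------------------
0 | 0 | 1 | 1
0 | 1 | 1 | 1
1 | 0 | 1 | 1
1 | 1 | 0 | 0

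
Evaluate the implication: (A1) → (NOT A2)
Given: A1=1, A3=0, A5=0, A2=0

Antecedent (A1) = 1; consequent (NOT A2) = 1.
1 → 1 = 1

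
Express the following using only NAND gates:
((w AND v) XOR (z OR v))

((((w NAND v) NAND (w NAND v)) NAND (((w NAND v) NAND (w NAND v)) NAND ((z NAND z) NAND (v NAND v)))) NAND (((z NAND z) NAND (v NAND v)) NAND (((w NAND v) NAND (w NAND v)) NAND ((z NAND z) NAND (v NAND v)))))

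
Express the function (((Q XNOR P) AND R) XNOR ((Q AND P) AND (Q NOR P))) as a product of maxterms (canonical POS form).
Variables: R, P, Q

ΠM(4, 7) = (NOT R OR P OR Q) AND (NOT R OR NOT P OR NOT Q)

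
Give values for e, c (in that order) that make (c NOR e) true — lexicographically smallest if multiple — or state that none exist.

e=0, c=0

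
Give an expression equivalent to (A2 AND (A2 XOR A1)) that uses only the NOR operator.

((A2 NOR A2) NOR (((((A2 NOR A1) NOR (A2 NOR A1)) NOR ((A2 NOR A1) NOR (A2 NOR A1))) NOR ((((A2 NOR A2) NOR (A1 NOR A1)) NOR ((A2 NOR A2) NOR (A1 NOR A1))) NOR (((A2 NOR A2) NOR (A1 NOR A1)) NOR ((A2 NOR A2) NOR (A1 NOR A1))))) NOR ((((A2 NOR A1) NOR (A2 NOR A1)) NOR ((A2 NOR A1) NOR (A2 NOR A1))) NOR ((((A2 NOR A2) NOR (A1 NOR A1)) NOR ((A2 NOR A2) NOR (A1 NOR A1))) NOR (((A2 NOR A2) NOR (A1 NOR A1)) NOR ((A2 NOR A2) NOR (A1 NOR A1)))))))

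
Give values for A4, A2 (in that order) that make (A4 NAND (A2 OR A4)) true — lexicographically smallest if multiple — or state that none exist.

A4=0, A2=0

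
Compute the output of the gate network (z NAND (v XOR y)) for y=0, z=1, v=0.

Substituting: (1 NAND (0 XOR 0))
= 1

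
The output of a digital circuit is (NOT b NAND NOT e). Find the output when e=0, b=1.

Substituting: (NOT 1 NAND NOT 0)
= 1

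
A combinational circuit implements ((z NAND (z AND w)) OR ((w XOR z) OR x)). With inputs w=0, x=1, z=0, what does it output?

Substituting: ((0 NAND (0 AND 0)) OR ((0 XOR 0) OR 1))
= 1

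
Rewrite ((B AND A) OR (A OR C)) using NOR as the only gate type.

((((B NOR B) NOR (A NOR A)) NOR ((A NOR C) NOR (A NOR C))) NOR (((B NOR B) NOR (A NOR A)) NOR ((A NOR C) NOR (A NOR C))))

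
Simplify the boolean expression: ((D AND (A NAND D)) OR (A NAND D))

By absorption (E OR (E AND v) = E):
= (A NAND D)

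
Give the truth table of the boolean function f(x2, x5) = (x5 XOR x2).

x2 | x5 | Output
----------------
0 | 0 | 0
0 | 1 | 1
1 | 0 | 1
1 | 1 | 0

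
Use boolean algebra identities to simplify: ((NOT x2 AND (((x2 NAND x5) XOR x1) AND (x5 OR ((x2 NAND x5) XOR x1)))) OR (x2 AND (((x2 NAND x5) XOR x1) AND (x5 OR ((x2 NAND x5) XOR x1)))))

By distribution ((E AND v) OR (E AND NOT v) = E) then absorption (E AND (E OR v) = E):
= ((x2 NAND x5) XOR x1)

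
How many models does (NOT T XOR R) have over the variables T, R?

Satisfying assignments: (0,0), (1,1)
Count: 2 out of 4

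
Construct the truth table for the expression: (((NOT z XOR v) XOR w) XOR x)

v | z | w | x | Output
----------------------
0 | 0 | 0 | 0 | 1
0 | 0 | 0 | 1 | 0
0 | 0 | 1 | 0 | 0
0 | 0 | 1 | 1 | 1
0 | 1 | 0 | 0 | 0
0 | 1 | 0 | 1 | 1
0 | 1 | 1 | 0 | 1
0 | 1 | 1 | 1 | 0
1 | 0 | 0 | 0 | 0
1 | 0 | 0 | 1 | 1
1 | 0 | 1 | 0 | 1
1 | 0 | 1 | 1 | 0
1 | 1 | 0 | 0 | 1
1 | 1 | 0 | 1 | 0
1 | 1 | 1 | 0 | 0
1 | 1 | 1 | 1 | 1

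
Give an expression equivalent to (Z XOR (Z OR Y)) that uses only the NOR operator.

((((Z NOR ((Z NOR Y) NOR (Z NOR Y))) NOR (Z NOR ((Z NOR Y) NOR (Z NOR Y)))) NOR ((Z NOR ((Z NOR Y) NOR (Z NOR Y))) NOR (Z NOR ((Z NOR Y) NOR (Z NOR Y))))) NOR ((((Z NOR Z) NOR (((Z NOR Y) NOR (Z NOR Y)) NOR ((Z NOR Y) NOR (Z NOR Y)))) NOR ((Z NOR Z) NOR (((Z NOR Y) NOR (Z NOR Y)) NOR ((Z NOR Y) NOR (Z NOR Y))))) NOR (((Z NOR Z) NOR (((Z NOR Y) NOR (Z NOR Y)) NOR ((Z NOR Y) NOR (Z NOR Y)))) NOR ((Z NOR Z) NOR (((Z NOR Y) NOR (Z NOR Y)) NOR ((Z NOR Y) NOR (Z NOR Y)))))))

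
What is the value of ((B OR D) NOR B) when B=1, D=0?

Substituting: ((1 OR 0) NOR 1)
= 0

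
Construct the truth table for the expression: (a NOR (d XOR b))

a | b | d | Output
------------------
0 | 0 | 0 | 1
0 | 0 | 1 | 0
0 | 1 | 0 | 0
0 | 1 | 1 | 1
1 | 0 | 0 | 0
1 | 0 | 1 | 0
1 | 1 | 0 | 0
1 | 1 | 1 | 0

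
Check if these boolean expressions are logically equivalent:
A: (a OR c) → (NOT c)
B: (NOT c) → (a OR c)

No, Converse is not equivalent to original (counterexample: c=0, a=0)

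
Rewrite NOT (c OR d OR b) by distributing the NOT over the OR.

NOT c AND NOT d AND NOT b
De Morgan's: NOT(OR of terms) = AND of negations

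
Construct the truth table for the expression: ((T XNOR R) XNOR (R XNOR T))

T | R | Output
--------------
0 | 0 | 1
0 | 1 | 1
1 | 0 | 1
1 | 1 | 1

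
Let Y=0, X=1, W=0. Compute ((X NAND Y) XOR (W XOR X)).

Substituting: ((1 NAND 0) XOR (0 XOR 1))
= 0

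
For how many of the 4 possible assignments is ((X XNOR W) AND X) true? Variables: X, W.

Satisfying assignments: (1,1)
Count: 1 out of 4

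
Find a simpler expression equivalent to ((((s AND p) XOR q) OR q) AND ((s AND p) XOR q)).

By absorption (E AND (E OR v) = E):
= ((s AND p) XOR q)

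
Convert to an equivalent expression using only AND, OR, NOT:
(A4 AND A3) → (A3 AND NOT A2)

NOT (A4 AND A3) OR (A3 AND NOT A2)
(Implication elimination: A → B = NOT A OR B)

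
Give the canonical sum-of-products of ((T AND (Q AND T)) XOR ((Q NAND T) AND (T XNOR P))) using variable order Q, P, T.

Σm(0, 3, 4, 5, 7) = (NOT Q AND NOT P AND NOT T) OR (NOT Q AND P AND T) OR (Q AND NOT P AND NOT T) OR (Q AND NOT P AND T) OR (Q AND P AND T)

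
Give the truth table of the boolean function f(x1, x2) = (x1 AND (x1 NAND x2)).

x1 | x2 | Output
----------------
0 | 0 | 0
0 | 1 | 0
1 | 0 | 1
1 | 1 | 0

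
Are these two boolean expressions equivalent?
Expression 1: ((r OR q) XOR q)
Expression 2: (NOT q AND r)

Yes, they are equivalent — the two output columns agree on all 4 assignments:
q | r | Expression 1 | Expression 2
-----------------------------------
0 | 0 | 0 | 0
0 | 1 | 1 | 1
1 | 0 | 0 | 0
1 | 1 | 0 | 0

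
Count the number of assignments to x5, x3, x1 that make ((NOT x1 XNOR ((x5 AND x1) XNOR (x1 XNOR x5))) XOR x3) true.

Satisfying assignments: (0,1,0), (0,1,1), (1,0,0), (1,1,1)
Count: 4 out of 8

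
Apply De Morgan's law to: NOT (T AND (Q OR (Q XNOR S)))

NOT T OR NOT (Q OR (Q XNOR S))
De Morgan's: NOT(AND of terms) = OR of negations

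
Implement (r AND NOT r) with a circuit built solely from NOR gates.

((r NOR r) NOR ((r NOR r) NOR (r NOR r)))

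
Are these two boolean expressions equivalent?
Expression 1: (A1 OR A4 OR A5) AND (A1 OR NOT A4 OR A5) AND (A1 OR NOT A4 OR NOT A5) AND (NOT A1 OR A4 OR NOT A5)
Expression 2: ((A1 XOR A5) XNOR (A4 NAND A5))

Yes, they are equivalent — the two output columns agree on all 8 assignments:
A1 | A4 | A5 | Expression 1 | Expression 2
------------------------------------------
0 | 0 | 0 | 0 | 0
0 | 0 | 1 | 1 | 1
0 | 1 | 0 | 0 | 0
0 | 1 | 1 | 0 | 0
1 | 0 | 0 | 1 | 1
1 | 0 | 1 | 0 | 0
1 | 1 | 0 | 1 | 1
1 | 1 | 1 | 1 | 1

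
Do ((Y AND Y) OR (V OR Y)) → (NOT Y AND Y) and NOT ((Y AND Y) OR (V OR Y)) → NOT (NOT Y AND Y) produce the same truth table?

No, Inverse is not equivalent to original (counterexample: V=0, Y=1)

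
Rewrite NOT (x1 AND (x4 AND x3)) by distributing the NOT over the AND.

NOT x1 OR NOT (x4 AND x3)
De Morgan's: NOT(AND of terms) = OR of negations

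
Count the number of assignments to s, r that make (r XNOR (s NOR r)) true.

Satisfying assignments: (1,0)
Count: 1 out of 4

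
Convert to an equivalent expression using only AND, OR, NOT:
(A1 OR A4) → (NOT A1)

NOT (A1 OR A4) OR (NOT A1)
(Implication elimination: A → B = NOT A OR B)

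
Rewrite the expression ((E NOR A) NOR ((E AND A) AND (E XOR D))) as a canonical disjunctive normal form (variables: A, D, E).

(NOT A AND NOT D AND E) OR (NOT A AND D AND E) OR (A AND NOT D AND NOT E) OR (A AND D AND NOT E) OR (A AND D AND E)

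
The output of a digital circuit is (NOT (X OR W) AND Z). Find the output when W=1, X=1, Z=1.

Substituting: (NOT (1 OR 1) AND 1)
= 0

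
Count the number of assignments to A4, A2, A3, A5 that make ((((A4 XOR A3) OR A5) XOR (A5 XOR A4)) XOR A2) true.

Satisfying assignments: (0,0,1,0), (0,1,0,0), (0,1,0,1), (0,1,1,1), (1,0,0,1), (1,0,1,0), (1,0,1,1), (1,1,0,0)
Count: 8 out of 16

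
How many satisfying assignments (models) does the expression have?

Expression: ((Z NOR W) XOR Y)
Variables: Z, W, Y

Satisfying assignments: (0,0,0), (0,1,1), (1,0,1), (1,1,1)
Count: 4 out of 8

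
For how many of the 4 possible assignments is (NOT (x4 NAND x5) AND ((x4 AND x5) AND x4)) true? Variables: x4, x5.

Satisfying assignments: (1,1)
Count: 1 out of 4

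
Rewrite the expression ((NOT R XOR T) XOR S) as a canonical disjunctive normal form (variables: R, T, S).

(NOT R AND NOT T AND NOT S) OR (NOT R AND T AND S) OR (R AND NOT T AND S) OR (R AND T AND NOT S)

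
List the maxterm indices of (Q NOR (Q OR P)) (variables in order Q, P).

ΠM(1, 2, 3) = (Q OR NOT P) AND (NOT Q OR P) AND (NOT Q OR NOT P)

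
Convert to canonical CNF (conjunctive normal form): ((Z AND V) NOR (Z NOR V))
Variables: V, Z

(V OR Z) AND (NOT V OR NOT Z)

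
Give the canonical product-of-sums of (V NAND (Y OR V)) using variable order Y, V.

ΠM(1, 3) = (Y OR NOT V) AND (NOT Y OR NOT V)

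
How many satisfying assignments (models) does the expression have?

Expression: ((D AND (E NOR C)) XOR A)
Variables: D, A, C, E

Satisfying assignments: (0,1,0,0), (0,1,0,1), (0,1,1,0), (0,1,1,1), (1,0,0,0), (1,1,0,1), (1,1,1,0), (1,1,1,1)
Count: 8 out of 16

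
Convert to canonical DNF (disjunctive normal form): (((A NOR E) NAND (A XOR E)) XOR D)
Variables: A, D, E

(NOT A AND NOT D AND NOT E) OR (NOT A AND NOT D AND E) OR (A AND NOT D AND NOT E) OR (A AND NOT D AND E)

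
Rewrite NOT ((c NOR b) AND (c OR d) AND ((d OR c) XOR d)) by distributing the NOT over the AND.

NOT (c NOR b) OR NOT (c OR d) OR NOT ((d OR c) XOR d)
De Morgan's: NOT(AND of terms) = OR of negations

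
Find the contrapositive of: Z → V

Contrapositive: NOT V → NOT Z
Note: A statement and its contrapositive are logically equivalent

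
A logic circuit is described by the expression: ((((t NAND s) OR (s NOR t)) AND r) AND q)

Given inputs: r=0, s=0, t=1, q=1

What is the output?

Substituting: ((((1 NAND 0) OR (0 NOR 1)) AND 0) AND 1)
= 0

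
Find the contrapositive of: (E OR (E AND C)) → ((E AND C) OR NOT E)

Contrapositive: NOT ((E AND C) OR NOT E) → NOT (E OR (E AND C))
Note: A statement and its contrapositive are logically equivalent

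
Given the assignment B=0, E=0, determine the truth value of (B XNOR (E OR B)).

Substituting: (0 XNOR (0 OR 0))
= 1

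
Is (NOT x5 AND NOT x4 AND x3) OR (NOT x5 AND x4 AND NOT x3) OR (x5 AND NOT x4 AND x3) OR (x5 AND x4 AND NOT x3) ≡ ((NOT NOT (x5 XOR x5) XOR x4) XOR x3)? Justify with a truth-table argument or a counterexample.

Yes, they are equivalent — the two output columns agree on all 8 assignments:
x5 | x4 | x3 | Expression 1 | Expression 2
------------------------------------------
0 | 0 | 0 | 0 | 0
0 | 0 | 1 | 1 | 1
0 | 1 | 0 | 1 | 1
0 | 1 | 1 | 0 | 0
1 | 0 | 0 | 0 | 0
1 | 0 | 1 | 1 | 1
1 | 1 | 0 | 1 | 1
1 | 1 | 1 | 0 | 0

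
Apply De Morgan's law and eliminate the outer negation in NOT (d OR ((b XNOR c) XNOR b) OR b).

NOT d AND NOT ((b XNOR c) XNOR b) AND NOT b
De Morgan's: NOT(OR of terms) = AND of negations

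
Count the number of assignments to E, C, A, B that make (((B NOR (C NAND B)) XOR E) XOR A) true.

Satisfying assignments: (0,0,1,0), (0,0,1,1), (0,1,1,0), (0,1,1,1), (1,0,0,0), (1,0,0,1), (1,1,0,0), (1,1,0,1)
Count: 8 out of 16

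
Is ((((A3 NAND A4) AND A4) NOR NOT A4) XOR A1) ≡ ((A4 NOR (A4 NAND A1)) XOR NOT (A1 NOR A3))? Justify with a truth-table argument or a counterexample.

No. Counterexample: with A3=1, A4=0, A1=0, Expression 1 = 0 but Expression 2 = 1.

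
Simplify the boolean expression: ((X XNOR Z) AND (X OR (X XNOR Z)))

By absorption (E AND (E OR v) = E):
= (X XNOR Z)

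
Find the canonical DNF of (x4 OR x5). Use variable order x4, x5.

(NOT x4 AND x5) OR (x4 AND NOT x5) OR (x4 AND x5)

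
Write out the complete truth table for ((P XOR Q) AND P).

P | Q | Output
--------------
0 | 0 | 0
0 | 1 | 0
1 | 0 | 1
1 | 1 | 0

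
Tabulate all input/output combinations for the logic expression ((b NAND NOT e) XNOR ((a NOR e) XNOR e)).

e | a | b | Output
------------------
0 | 0 | 0 | 0
0 | 0 | 1 | 1
0 | 1 | 0 | 1
0 | 1 | 1 | 0
1 | 0 | 0 | 0
1 | 0 | 1 | 0
1 | 1 | 0 | 0
1 | 1 | 1 | 0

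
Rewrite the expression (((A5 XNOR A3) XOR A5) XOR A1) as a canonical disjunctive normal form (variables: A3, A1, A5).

(NOT A3 AND NOT A1 AND NOT A5) OR (NOT A3 AND NOT A1 AND A5) OR (A3 AND A1 AND NOT A5) OR (A3 AND A1 AND A5)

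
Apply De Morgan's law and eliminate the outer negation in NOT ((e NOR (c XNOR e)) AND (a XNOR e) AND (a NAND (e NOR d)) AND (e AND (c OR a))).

NOT (e NOR (c XNOR e)) OR NOT (a XNOR e) OR NOT (a NAND (e NOR d)) OR NOT (e AND (c OR a))
De Morgan's: NOT(AND of terms) = OR of negations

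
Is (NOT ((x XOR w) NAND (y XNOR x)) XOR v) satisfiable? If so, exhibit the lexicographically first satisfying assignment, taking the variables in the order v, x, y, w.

v=0, x=0, y=0, w=1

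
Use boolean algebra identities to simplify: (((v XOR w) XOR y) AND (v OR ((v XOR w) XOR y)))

By absorption (E AND (E OR v) = E):
= ((v XOR w) XOR y)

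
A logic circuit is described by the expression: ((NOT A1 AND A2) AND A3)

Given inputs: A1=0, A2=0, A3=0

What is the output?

Substituting: ((NOT 0 AND 0) AND 0)
= 0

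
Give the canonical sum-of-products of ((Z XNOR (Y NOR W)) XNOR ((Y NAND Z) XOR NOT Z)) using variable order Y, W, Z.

Σm(0, 1, 5, 7) = (NOT Y AND NOT W AND NOT Z) OR (NOT Y AND NOT W AND Z) OR (Y AND NOT W AND Z) OR (Y AND W AND Z)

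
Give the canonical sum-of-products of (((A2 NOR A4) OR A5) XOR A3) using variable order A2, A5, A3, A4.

Σm(0, 3, 4, 5, 10, 11, 12, 13) = (NOT A2 AND NOT A5 AND NOT A3 AND NOT A4) OR (NOT A2 AND NOT A5 AND A3 AND A4) OR (NOT A2 AND A5 AND NOT A3 AND NOT A4) OR (NOT A2 AND A5 AND NOT A3 AND A4) OR (A2 AND NOT A5 AND A3 AND NOT A4) OR (A2 AND NOT A5 AND A3 AND A4) OR (A2 AND A5 AND NOT A3 AND NOT A4) OR (A2 AND A5 AND NOT A3 AND A4)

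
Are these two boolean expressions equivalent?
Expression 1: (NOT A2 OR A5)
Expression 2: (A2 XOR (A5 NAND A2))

Yes, they are equivalent — the two output columns agree on all 4 assignments:
A2 | A5 | Expression 1 | Expression 2
-------------------------------------
0 | 0 | 1 | 1
0 | 1 | 1 | 1
1 | 0 | 0 | 0
1 | 1 | 1 | 1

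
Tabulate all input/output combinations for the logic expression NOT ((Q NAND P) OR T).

P | Q | T | Output
------------------
0 | 0 | 0 | 0
0 | 0 | 1 | 0
0 | 1 | 0 | 0
0 | 1 | 1 | 0
1 | 0 | 0 | 0
1 | 0 | 1 | 0
1 | 1 | 0 | 1
1 | 1 | 1 | 0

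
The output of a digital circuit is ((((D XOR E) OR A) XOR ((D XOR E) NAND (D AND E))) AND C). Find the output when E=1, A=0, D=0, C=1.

Substituting: ((((0 XOR 1) OR 0) XOR ((0 XOR 1) NAND (0 AND 1))) AND 1)
= 0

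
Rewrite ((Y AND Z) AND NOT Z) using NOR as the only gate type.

((((Y NOR Y) NOR (Z NOR Z)) NOR ((Y NOR Y) NOR (Z NOR Z))) NOR ((Z NOR Z) NOR (Z NOR Z)))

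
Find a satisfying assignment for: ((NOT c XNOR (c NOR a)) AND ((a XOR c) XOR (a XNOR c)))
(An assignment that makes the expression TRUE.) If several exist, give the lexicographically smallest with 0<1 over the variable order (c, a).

c=0, a=0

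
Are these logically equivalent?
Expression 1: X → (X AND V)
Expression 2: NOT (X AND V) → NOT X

Yes, Contrapositive is always equivalent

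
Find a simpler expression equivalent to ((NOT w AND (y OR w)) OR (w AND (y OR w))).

By distribution ((E AND v) OR (E AND NOT v) = E):
= (y OR w)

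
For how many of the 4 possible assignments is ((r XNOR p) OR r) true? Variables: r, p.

Satisfying assignments: (0,0), (1,0), (1,1)
Count: 3 out of 4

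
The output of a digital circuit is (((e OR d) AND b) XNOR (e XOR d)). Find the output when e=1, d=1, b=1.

Substituting: (((1 OR 1) AND 1) XNOR (1 XOR 1))
= 0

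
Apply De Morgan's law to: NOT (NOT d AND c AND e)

d OR NOT c OR NOT e
De Morgan's: NOT(AND of terms) = OR of negations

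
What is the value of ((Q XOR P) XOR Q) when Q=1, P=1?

Substituting: ((1 XOR 1) XOR 1)
= 1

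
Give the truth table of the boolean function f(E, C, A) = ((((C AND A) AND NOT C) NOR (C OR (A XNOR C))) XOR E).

E | C | A | Output
------------------
0 | 0 | 0 | 0
0 | 0 | 1 | 1
0 | 1 | 0 | 0
0 | 1 | 1 | 0
1 | 0 | 0 | 1
1 | 0 | 1 | 0
1 | 1 | 0 | 1
1 | 1 | 1 | 1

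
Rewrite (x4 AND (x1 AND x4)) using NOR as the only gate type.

((x4 NOR x4) NOR (((x1 NOR x1) NOR (x4 NOR x4)) NOR ((x1 NOR x1) NOR (x4 NOR x4))))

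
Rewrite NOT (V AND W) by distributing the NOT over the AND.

NOT V OR NOT W
De Morgan's: NOT(AND of terms) = OR of negations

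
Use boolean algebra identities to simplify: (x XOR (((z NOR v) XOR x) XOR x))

By XOR self-cancellation ((E XOR v) XOR v = E):
= ((z NOR v) XOR x)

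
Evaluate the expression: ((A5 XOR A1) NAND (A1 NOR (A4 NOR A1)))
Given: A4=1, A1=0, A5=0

Substituting: ((0 XOR 0) NAND (0 NOR (1 NOR 0)))
= 1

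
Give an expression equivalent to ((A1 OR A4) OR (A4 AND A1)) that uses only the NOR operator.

((((A1 NOR A4) NOR (A1 NOR A4)) NOR ((A4 NOR A4) NOR (A1 NOR A1))) NOR (((A1 NOR A4) NOR (A1 NOR A4)) NOR ((A4 NOR A4) NOR (A1 NOR A1))))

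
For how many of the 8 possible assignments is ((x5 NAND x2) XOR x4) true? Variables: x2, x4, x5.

Satisfying assignments: (0,0,0), (0,0,1), (1,0,0), (1,1,1)
Count: 4 out of 8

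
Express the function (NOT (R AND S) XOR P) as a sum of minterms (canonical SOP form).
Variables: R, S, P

Σm(0, 2, 4, 7) = (NOT R AND NOT S AND NOT P) OR (NOT R AND S AND NOT P) OR (R AND NOT S AND NOT P) OR (R AND S AND P)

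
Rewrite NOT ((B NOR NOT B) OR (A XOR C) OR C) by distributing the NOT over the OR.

NOT (B NOR NOT B) AND NOT (A XOR C) AND NOT C
De Morgan's: NOT(OR of terms) = AND of negations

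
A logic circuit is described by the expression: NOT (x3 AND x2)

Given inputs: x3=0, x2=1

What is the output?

Substituting: NOT (0 AND 1)
= 1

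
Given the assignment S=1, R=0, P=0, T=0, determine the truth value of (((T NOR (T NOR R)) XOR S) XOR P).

Substituting: (((0 NOR (0 NOR 0)) XOR 1) XOR 0)
= 1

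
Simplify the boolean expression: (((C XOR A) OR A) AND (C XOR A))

By absorption (E AND (E OR v) = E):
= (C XOR A)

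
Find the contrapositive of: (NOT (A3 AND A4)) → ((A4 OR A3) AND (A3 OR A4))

Contrapositive: NOT ((A4 OR A3) AND (A3 OR A4)) → (A3 AND A4)
Note: A statement and its contrapositive are logically equivalent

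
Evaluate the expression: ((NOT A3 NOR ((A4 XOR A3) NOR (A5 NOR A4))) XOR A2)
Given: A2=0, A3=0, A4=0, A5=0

Substituting: ((NOT 0 NOR ((0 XOR 0) NOR (0 NOR 0))) XOR 0)
= 0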